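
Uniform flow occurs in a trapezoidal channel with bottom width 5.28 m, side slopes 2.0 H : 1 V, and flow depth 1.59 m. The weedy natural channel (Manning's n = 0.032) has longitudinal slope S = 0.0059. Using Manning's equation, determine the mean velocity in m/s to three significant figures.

2.54 m/s

A = (b + z·y)·y = (5.28 + 2.0×1.59)×1.59 = 13.45 m²
P = b + 2y√(1+z²) = 5.28 + 2×1.59×√(1+2.0²) = 12.39 m
R = A/P = 13.45/12.39 = 1.086 m
Q = (1/n)·A·R^(2/3)·S^(1/2) = (1/0.032) × 13.45 × 1.086^(2/3) × 0.0059^(1/2) = 34.11 m³/s
V = Q/A = 34.11/13.45 = 2.535 m/s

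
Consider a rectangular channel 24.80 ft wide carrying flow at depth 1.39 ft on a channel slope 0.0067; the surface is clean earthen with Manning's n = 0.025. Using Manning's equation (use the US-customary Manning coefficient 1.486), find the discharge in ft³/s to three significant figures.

A = b·y = 24.80 × 1.39 = 34.47 ft²
P = b + 2y = 24.80 + 2×1.39 = 27.58 ft
R = A/P = 34.47/27.58 = 1.250 ft
Q = (1.486/n)·A·R^(2/3)·S^(1/2) = (1.486/0.025) × 34.47 × 1.250^(2/3) × 0.0067^(1/2) = 194.6 ft³/s

195 ft³/s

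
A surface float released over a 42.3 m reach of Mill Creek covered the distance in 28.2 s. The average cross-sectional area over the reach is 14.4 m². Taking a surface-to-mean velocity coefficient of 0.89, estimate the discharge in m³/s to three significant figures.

19.2 m³/s

v_surface = L / t̄ = 42.3 / 28.2 = 1.500 m/s
v_mean = 0.89 × 1.500 = 1.335 m/s
Q = A × v_mean = 14.4 × 1.335 = 19.22 m³/s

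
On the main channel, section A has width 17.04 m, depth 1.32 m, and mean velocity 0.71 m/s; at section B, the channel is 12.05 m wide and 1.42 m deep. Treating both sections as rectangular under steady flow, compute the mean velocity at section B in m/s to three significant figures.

Q = A₁V₁ = (17.04×1.32) × 0.71 = 15.97 m³/s
A₂ = 12.05 × 1.42 = 17.11 m²
V₂ = Q/A₂ = 15.97/17.11 = 0.9333 m/s

0.933 m/s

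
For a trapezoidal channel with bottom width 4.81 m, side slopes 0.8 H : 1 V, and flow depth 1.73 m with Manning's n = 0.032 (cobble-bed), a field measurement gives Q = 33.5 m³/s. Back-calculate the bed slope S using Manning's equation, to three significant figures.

A = (b + z·y)·y = (4.81 + 0.8×1.73)×1.73 = 10.72 m²
P = b + 2y√(1+z²) = 4.81 + 2×1.73×√(1+0.8²) = 9.241 m
R = A/P = 10.72/9.241 = 1.160 m
S = (Q·n / (1·A·R^(2/3)))² = (33.5×0.032 / (1×10.72×1.104))² = 0.008215

0.00822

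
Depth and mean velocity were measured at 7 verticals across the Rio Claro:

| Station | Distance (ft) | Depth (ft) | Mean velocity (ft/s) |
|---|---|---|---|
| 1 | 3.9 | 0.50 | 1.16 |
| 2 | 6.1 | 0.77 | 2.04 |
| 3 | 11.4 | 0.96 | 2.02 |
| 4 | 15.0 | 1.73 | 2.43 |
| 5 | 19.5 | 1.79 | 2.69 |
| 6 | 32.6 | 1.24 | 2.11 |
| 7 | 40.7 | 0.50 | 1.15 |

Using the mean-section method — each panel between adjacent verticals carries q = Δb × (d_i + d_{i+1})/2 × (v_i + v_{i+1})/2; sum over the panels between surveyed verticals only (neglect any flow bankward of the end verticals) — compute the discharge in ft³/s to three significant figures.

102 ft³/s

Panel 1-2: Δb = 2.2 ft, d̄ = (0.50+0.77)/2 = 0.635, v̄ = (1.16+2.04)/2 = 1.6 → q = 2.2×0.635×1.6 = 2.235 ft³/s
Panel 2-3: Δb = 5.3 ft, d̄ = (0.77+0.96)/2 = 0.865, v̄ = (2.04+2.02)/2 = 2.03 → q = 5.3×0.865×2.03 = 9.307 ft³/s
Panel 3-4: Δb = 3.6 ft, d̄ = (0.96+1.73)/2 = 1.345, v̄ = (2.02+2.43)/2 = 2.225 → q = 3.6×1.345×2.225 = 10.77 ft³/s
Panel 4-5: Δb = 4.5 ft, d̄ = (1.73+1.79)/2 = 1.76, v̄ = (2.43+2.69)/2 = 2.56 → q = 4.5×1.76×2.56 = 20.28 ft³/s
Panel 5-6: Δb = 13.1 ft, d̄ = (1.79+1.24)/2 = 1.515, v̄ = (2.69+2.11)/2 = 2.4 → q = 13.1×1.515×2.4 = 47.63 ft³/s
Panel 6-7: Δb = 8.1 ft, d̄ = (1.24+0.50)/2 = 0.87, v̄ = (2.11+1.15)/2 = 1.63 → q = 8.1×0.87×1.63 = 11.49 ft³/s
Q = Σ q = 101.7 ft³/s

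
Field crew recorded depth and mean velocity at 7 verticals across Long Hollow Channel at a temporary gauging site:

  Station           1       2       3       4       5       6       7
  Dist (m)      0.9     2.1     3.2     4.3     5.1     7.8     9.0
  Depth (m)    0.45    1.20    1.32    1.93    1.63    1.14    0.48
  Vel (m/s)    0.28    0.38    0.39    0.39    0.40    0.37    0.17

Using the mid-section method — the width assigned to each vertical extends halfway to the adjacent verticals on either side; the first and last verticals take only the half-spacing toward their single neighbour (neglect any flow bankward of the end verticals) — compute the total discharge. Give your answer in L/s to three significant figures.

3890 L/s

w_1 = (2.1 − 0.9)/2 = 0.6 m; q_1 = 0.28 × 0.45 × 0.6 = 0.07560 m³/s
w_2 = (3.2 − 0.9)/2 = 1.15 m; q_2 = 0.38 × 1.20 × 1.15 = 0.5244 m³/s
w_3 = (4.3 − 2.1)/2 = 1.1 m; q_3 = 0.39 × 1.32 × 1.1 = 0.5663 m³/s
w_4 = (5.1 − 3.2)/2 = 0.95 m; q_4 = 0.39 × 1.93 × 0.95 = 0.7151 m³/s
w_5 = (7.8 − 4.3)/2 = 1.75 m; q_5 = 0.40 × 1.63 × 1.75 = 1.141 m³/s
w_6 = (9.0 − 5.1)/2 = 1.95 m; q_6 = 0.37 × 1.14 × 1.95 = 0.8225 m³/s
w_7 = (9.0 − 7.8)/2 = 0.6 m; q_7 = 0.17 × 0.48 × 0.6 = 0.04896 m³/s
Q = Σ qᵢ = 3.894 m³/s
= 3.894 × 1000 = 3894 L/s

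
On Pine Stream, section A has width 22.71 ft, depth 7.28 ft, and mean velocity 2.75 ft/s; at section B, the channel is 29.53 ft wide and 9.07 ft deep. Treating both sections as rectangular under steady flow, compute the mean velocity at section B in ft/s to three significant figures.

1.70 ft/s

Q = A₁V₁ = (22.71×7.28) × 2.75 = 454.7 ft³/s
A₂ = 29.53 × 9.07 = 267.8 ft²
V₂ = Q/A₂ = 454.7/267.8 = 1.698 ft/s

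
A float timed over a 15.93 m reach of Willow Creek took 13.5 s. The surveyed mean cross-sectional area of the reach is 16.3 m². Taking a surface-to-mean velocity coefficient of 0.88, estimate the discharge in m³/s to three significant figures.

16.9 m³/s

v_surface = L / t̄ = 15.93 / 13.5 = 1.180 m/s
v_mean = 0.88 × 1.180 = 1.038 m/s
Q = A × v_mean = 16.3 × 1.038 = 16.93 m³/s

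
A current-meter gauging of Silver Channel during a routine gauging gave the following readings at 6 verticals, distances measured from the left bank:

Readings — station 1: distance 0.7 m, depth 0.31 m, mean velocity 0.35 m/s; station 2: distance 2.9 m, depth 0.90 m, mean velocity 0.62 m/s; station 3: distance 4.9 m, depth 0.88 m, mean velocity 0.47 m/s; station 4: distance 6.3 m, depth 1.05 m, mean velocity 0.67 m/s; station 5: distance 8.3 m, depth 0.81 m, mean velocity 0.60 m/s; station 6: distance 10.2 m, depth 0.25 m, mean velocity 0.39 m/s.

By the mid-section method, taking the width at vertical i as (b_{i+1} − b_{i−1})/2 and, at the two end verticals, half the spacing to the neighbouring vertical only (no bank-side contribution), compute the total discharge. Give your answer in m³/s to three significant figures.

4.23 m³/s

w_1 = (2.9 − 0.7)/2 = 1.1 m; q_1 = 0.35 × 0.31 × 1.1 = 0.1194 m³/s
w_2 = (4.9 − 0.7)/2 = 2.1 m; q_2 = 0.62 × 0.90 × 2.1 = 1.172 m³/s
w_3 = (6.3 − 2.9)/2 = 1.7 m; q_3 = 0.47 × 0.88 × 1.7 = 0.7031 m³/s
w_4 = (8.3 − 4.9)/2 = 1.7 m; q_4 = 0.67 × 1.05 × 1.7 = 1.196 m³/s
w_5 = (10.2 − 6.3)/2 = 1.95 m; q_5 = 0.60 × 0.81 × 1.95 = 0.9477 m³/s
w_6 = (10.2 − 8.3)/2 = 0.95 m; q_6 = 0.39 × 0.25 × 0.95 = 0.09263 m³/s
Q = Σ qᵢ = 4.231 m³/s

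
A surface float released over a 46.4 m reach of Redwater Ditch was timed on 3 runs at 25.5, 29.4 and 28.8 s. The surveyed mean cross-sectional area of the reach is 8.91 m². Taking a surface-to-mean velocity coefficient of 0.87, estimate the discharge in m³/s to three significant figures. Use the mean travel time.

12.9 m³/s

t̄ = (25.5 + 29.4 + 28.8) / 3 = 27.9 s
v_surface = L / t̄ = 46.4 / 27.9 = 1.663 m/s
v_mean = 0.87 × 1.663 = 1.447 m/s
Q = A × v_mean = 8.91 × 1.447 = 12.89 m³/s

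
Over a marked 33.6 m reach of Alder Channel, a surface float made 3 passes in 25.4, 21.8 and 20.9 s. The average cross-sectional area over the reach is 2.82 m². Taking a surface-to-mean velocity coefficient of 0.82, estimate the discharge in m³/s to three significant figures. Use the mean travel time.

t̄ = (25.4 + 21.8 + 20.9) / 3 = 22.7 s
v_surface = L / t̄ = 33.6 / 22.7 = 1.480 m/s
v_mean = 0.82 × 1.480 = 1.214 m/s
Q = A × v_mean = 2.82 × 1.214 = 3.423 m³/s

3.42 m³/s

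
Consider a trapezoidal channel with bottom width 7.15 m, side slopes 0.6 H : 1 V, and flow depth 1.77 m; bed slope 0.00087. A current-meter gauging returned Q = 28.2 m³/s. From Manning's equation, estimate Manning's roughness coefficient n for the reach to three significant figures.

A = (b + z·y)·y = (7.15 + 0.6×1.77)×1.77 = 14.54 m²
P = b + 2y√(1+z²) = 7.15 + 2×1.77×√(1+0.6²) = 11.28 m
R = A/P = 14.54/11.28 = 1.289 m
n = (1/Q)·A·R^(2/3)·S^(1/2) = (1/28.2) × 14.54 × 1.184 × 0.02950 = 0.01800

0.0180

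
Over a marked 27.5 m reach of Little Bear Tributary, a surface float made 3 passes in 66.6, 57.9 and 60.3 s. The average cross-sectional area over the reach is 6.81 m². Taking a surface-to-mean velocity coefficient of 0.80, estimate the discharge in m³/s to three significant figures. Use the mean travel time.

2.43 m³/s

t̄ = (66.6 + 57.9 + 60.3) / 3 = 61.6 s
v_surface = L / t̄ = 27.5 / 61.6 = 0.4464 m/s
v_mean = 0.80 × 0.4464 = 0.3571 m/s
Q = A × v_mean = 6.81 × 0.3571 = 2.432 m³/s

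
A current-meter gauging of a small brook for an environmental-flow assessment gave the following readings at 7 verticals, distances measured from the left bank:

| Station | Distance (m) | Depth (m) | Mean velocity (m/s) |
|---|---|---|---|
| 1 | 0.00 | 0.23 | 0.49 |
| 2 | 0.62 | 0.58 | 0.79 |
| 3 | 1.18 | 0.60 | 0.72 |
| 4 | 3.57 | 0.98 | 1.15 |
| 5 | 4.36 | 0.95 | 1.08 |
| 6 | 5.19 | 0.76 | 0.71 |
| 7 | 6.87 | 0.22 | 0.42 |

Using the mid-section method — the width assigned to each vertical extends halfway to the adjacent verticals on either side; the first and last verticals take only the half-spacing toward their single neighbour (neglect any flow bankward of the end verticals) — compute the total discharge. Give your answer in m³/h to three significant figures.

w_1 = (0.62 − 0.00)/2 = 0.31 m; q_1 = 0.49 × 0.23 × 0.31 = 0.03494 m³/s
w_2 = (1.18 − 0.00)/2 = 0.59 m; q_2 = 0.79 × 0.58 × 0.59 = 0.2703 m³/s
w_3 = (3.57 − 0.62)/2 = 1.475 m; q_3 = 0.72 × 0.60 × 1.475 = 0.6372 m³/s
w_4 = (4.36 − 1.18)/2 = 1.59 m; q_4 = 1.15 × 0.98 × 1.59 = 1.792 m³/s
w_5 = (5.19 − 3.57)/2 = 0.81 m; q_5 = 1.08 × 0.95 × 0.81 = 0.8311 m³/s
w_6 = (6.87 − 4.36)/2 = 1.255 m; q_6 = 0.71 × 0.76 × 1.255 = 0.6772 m³/s
w_7 = (6.87 − 5.19)/2 = 0.84 m; q_7 = 0.42 × 0.22 × 0.84 = 0.07762 m³/s
Q = Σ qᵢ = 4.320 m³/s
= 4.320 × 3600 = 15550 m³/h

15600 m³/h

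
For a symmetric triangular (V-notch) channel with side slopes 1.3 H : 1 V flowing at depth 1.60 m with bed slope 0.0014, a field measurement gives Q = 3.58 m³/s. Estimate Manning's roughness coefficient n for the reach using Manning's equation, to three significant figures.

A = z·y² = 1.3×1.60² = 3.328 m²
P = 2y√(1+z²) = 2×1.60×√(1+1.3²) = 5.248 m
R = A/P = 3.328/5.248 = 0.6341 m
n = (1/Q)·A·R^(2/3)·S^(1/2) = (1/3.58) × 3.328 × 0.7381 × 0.03742 = 0.02567

0.0257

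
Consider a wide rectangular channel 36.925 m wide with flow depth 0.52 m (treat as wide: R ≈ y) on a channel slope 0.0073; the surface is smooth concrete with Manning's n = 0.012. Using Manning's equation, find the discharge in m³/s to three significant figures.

88.4 m³/s

A = b·y = 36.925 × 0.52 = 19.20 m²
Wide channel: R ≈ y = 0.52 m
Q = (1/n)·A·R^(2/3)·S^(1/2) = (1/0.012) × 19.20 × 0.5200^(2/3) × 0.0073^(1/2) = 88.40 m³/s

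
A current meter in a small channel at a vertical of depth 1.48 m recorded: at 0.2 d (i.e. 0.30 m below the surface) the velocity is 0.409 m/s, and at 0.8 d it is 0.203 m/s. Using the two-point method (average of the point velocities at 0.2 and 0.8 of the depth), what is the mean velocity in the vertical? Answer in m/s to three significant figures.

0.306 m/s

v̄ = (0.409 + 0.203) / 2 = 0.3060 m/s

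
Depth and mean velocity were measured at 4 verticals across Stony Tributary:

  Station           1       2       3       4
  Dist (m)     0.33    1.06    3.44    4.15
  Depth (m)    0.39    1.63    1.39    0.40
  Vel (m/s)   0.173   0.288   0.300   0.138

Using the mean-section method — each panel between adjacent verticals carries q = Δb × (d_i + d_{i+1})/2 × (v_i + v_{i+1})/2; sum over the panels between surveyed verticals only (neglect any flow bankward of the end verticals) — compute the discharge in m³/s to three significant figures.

Panel 1-2: Δb = 0.73 m, d̄ = (0.39+1.63)/2 = 1.01, v̄ = (0.173+0.288)/2 = 0.2305 → q = 0.73×1.01×0.2305 = 0.1699 m³/s
Panel 2-3: Δb = 2.38 m, d̄ = (1.63+1.39)/2 = 1.51, v̄ = (0.288+0.300)/2 = 0.294 → q = 2.38×1.51×0.294 = 1.057 m³/s
Panel 3-4: Δb = 0.71 m, d̄ = (1.39+0.40)/2 = 0.895, v̄ = (0.300+0.138)/2 = 0.219 → q = 0.71×0.895×0.219 = 0.1392 m³/s
Q = Σ q = 1.366 m³/s

1.37 m³/s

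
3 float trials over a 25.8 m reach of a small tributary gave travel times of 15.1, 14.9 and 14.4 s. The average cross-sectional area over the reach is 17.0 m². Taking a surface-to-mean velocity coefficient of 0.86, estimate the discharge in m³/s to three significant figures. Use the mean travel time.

25.5 m³/s

t̄ = (15.1 + 14.9 + 14.4) / 3 = 14.8 s
v_surface = L / t̄ = 25.8 / 14.8 = 1.743 m/s
v_mean = 0.86 × 1.743 = 1.499 m/s
Q = A × v_mean = 17.0 × 1.499 = 25.49 m³/s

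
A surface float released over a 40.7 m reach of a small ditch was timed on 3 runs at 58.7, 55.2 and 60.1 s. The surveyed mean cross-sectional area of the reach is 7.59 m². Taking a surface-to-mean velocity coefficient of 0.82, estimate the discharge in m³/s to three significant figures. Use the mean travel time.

4.37 m³/s

t̄ = (58.7 + 55.2 + 60.1) / 3 = 58 s
v_surface = L / t̄ = 40.7 / 58 = 0.7017 m/s
v_mean = 0.82 × 0.7017 = 0.5754 m/s
Q = A × v_mean = 7.59 × 0.5754 = 4.367 m³/s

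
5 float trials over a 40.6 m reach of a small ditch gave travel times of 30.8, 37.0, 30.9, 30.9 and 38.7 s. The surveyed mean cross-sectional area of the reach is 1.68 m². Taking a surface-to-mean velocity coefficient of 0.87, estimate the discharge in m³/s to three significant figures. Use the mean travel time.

1.76 m³/s

t̄ = (30.8 + 37.0 + 30.9 + 30.9 + 38.7) / 5 = 33.66 s
v_surface = L / t̄ = 40.6 / 33.66 = 1.206 m/s
v_mean = 0.87 × 1.206 = 1.049 m/s
Q = A × v_mean = 1.68 × 1.049 = 1.763 m³/s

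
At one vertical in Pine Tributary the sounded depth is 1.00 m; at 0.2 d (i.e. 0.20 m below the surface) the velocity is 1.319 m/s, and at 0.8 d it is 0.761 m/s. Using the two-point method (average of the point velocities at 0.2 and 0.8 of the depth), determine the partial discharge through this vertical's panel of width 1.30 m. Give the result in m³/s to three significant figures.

v̄ = (1.319 + 0.761) / 2 = 1.040 m/s
q = v̄ × d × w = 1.040 × 1.00 × 1.30 = 1.352 m³/s

1.35 m³/s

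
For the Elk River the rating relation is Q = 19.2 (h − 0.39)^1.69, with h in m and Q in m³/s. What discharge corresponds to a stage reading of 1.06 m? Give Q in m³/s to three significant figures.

Q = 19.2 × (1.06 − 0.39)^1.69 = 19.2 × 0.67^1.69 = 9.758 m³/s

9.76 m³/s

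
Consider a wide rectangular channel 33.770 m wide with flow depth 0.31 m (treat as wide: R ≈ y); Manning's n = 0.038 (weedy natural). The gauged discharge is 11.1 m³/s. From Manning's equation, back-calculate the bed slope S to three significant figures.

0.00774

A = b·y = 33.770 × 0.31 = 10.47 m²
Wide channel: R ≈ y = 0.31 m
S = (Q·n / (1·A·R^(2/3)))² = (11.1×0.038 / (1×10.47×0.4580))² = 0.007738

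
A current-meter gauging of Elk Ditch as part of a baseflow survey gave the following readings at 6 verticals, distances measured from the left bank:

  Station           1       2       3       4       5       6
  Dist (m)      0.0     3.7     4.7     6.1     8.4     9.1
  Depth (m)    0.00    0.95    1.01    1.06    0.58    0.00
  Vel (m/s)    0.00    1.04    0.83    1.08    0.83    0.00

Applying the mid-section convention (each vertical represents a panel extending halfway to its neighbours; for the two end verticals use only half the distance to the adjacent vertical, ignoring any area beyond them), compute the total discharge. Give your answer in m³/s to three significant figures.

w_2 = (4.7 − 0.0)/2 = 2.35 m; q_2 = 1.04 × 0.95 × 2.35 = 2.322 m³/s
w_3 = (6.1 − 3.7)/2 = 1.2 m; q_3 = 0.83 × 1.01 × 1.2 = 1.006 m³/s
w_4 = (8.4 − 4.7)/2 = 1.85 m; q_4 = 1.08 × 1.06 × 1.85 = 2.118 m³/s
w_5 = (9.1 − 6.1)/2 = 1.5 m; q_5 = 0.83 × 0.58 × 1.5 = 0.7221 m³/s
Stations 1, 6 contribute zero (depth or velocity is 0).
Q = Σ qᵢ = 6.168 m³/s

6.17 m³/s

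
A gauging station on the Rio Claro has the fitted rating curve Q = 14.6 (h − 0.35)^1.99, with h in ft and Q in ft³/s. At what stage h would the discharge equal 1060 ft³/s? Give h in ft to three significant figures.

8.96 ft

h − h₀ = (Q/C)^(1/b) = (1060/14.6)^(1/1.99) = 8.613 ft
h = 0.35 + 8.613 = 8.963 ft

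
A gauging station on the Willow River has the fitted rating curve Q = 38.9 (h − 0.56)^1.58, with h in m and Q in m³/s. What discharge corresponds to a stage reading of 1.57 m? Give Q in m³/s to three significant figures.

Q = 38.9 × (1.57 − 0.56)^1.58 = 38.9 × 1.01^1.58 = 39.52 m³/s

39.5 m³/s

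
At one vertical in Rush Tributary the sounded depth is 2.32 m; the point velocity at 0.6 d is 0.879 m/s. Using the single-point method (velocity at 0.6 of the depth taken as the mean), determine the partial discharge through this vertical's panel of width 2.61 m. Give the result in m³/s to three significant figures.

v̄ = v₀.₆ = 0.879 m/s
q = v̄ × d × w = 0.8790 × 2.32 × 2.61 = 5.323 m³/s

5.32 m³/s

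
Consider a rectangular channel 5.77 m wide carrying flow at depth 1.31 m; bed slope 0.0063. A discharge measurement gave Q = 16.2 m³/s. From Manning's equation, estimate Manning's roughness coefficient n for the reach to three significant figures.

A = b·y = 5.77 × 1.31 = 7.559 m²
P = b + 2y = 5.77 + 2×1.31 = 8.390 m
R = A/P = 7.559/8.390 = 0.9009 m
n = (1/Q)·A·R^(2/3)·S^(1/2) = (1/16.2) × 7.559 × 0.9328 × 0.07937 = 0.03455

0.0345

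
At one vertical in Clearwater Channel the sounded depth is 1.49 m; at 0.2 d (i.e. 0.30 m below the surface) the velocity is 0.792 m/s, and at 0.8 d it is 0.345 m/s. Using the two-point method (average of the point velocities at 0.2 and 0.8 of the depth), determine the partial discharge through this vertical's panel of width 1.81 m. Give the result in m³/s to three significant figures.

v̄ = (0.792 + 0.345) / 2 = 0.5685 m/s
q = v̄ × d × w = 0.5685 × 1.49 × 1.81 = 1.533 m³/s

1.53 m³/s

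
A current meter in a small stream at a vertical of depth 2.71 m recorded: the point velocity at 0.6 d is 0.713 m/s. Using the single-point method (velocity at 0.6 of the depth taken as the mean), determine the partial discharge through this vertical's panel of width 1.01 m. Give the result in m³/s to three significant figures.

v̄ = v₀.₆ = 0.713 m/s
q = v̄ × d × w = 0.7130 × 2.71 × 1.01 = 1.952 m³/s

1.95 m³/s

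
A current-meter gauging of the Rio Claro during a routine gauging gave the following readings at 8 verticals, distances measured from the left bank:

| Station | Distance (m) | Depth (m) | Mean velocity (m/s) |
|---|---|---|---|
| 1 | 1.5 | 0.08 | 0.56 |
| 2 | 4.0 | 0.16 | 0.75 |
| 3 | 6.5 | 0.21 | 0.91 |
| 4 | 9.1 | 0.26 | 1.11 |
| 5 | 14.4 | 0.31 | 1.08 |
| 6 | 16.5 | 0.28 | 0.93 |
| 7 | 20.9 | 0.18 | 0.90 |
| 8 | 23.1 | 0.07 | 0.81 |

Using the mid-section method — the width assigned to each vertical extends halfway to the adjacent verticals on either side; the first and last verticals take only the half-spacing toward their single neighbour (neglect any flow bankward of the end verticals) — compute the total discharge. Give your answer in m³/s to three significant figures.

4.67 m³/s

w_1 = (4.0 − 1.5)/2 = 1.25 m; q_1 = 0.56 × 0.08 × 1.25 = 0.05600 m³/s
w_2 = (6.5 − 1.5)/2 = 2.5 m; q_2 = 0.75 × 0.16 × 2.5 = 0.3000 m³/s
w_3 = (9.1 − 4.0)/2 = 2.55 m; q_3 = 0.91 × 0.21 × 2.55 = 0.4873 m³/s
w_4 = (14.4 − 6.5)/2 = 3.95 m; q_4 = 1.11 × 0.26 × 3.95 = 1.140 m³/s
w_5 = (16.5 − 9.1)/2 = 3.7 m; q_5 = 1.08 × 0.31 × 3.7 = 1.239 m³/s
w_6 = (20.9 − 14.4)/2 = 3.25 m; q_6 = 0.93 × 0.28 × 3.25 = 0.8463 m³/s
w_7 = (23.1 − 16.5)/2 = 3.3 m; q_7 = 0.90 × 0.18 × 3.3 = 0.5346 m³/s
w_8 = (23.1 − 20.9)/2 = 1.1 m; q_8 = 0.81 × 0.07 × 1.1 = 0.06237 m³/s
Q = Σ qᵢ = 4.665 m³/s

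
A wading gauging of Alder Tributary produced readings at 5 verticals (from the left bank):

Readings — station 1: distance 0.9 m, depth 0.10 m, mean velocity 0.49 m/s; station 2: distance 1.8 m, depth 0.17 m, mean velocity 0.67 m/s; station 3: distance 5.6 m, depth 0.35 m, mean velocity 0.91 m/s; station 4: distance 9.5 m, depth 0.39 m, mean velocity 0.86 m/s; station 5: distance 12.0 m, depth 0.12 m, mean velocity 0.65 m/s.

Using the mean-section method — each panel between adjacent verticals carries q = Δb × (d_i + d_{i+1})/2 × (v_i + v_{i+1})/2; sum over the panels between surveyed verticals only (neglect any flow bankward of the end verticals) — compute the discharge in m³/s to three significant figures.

2.61 m³/s

Panel 1-2: Δb = 0.9 m, d̄ = (0.10+0.17)/2 = 0.135, v̄ = (0.49+0.67)/2 = 0.58 → q = 0.9×0.135×0.58 = 0.07047 m³/s
Panel 2-3: Δb = 3.8 m, d̄ = (0.17+0.35)/2 = 0.26, v̄ = (0.67+0.91)/2 = 0.79 → q = 3.8×0.26×0.79 = 0.7805 m³/s
Panel 3-4: Δb = 3.9 m, d̄ = (0.35+0.39)/2 = 0.37, v̄ = (0.91+0.86)/2 = 0.885 → q = 3.9×0.37×0.885 = 1.277 m³/s
Panel 4-5: Δb = 2.5 m, d̄ = (0.39+0.12)/2 = 0.255, v̄ = (0.86+0.65)/2 = 0.755 → q = 2.5×0.255×0.755 = 0.4813 m³/s
Q = Σ q = 2.609 m³/s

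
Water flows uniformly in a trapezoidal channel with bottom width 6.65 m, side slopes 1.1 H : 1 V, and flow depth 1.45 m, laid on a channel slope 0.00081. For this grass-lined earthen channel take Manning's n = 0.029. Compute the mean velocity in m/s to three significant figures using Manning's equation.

A = (b + z·y)·y = (6.65 + 1.1×1.45)×1.45 = 11.96 m²
P = b + 2y√(1+z²) = 6.65 + 2×1.45×√(1+1.1²) = 10.96 m
R = A/P = 11.96/10.96 = 1.091 m
Q = (1/n)·A·R^(2/3)·S^(1/2) = (1/0.029) × 11.96 × 1.091^(2/3) × 0.00081^(1/2) = 12.43 m³/s
V = Q/A = 12.43/11.96 = 1.040 m/s

1.04 m/s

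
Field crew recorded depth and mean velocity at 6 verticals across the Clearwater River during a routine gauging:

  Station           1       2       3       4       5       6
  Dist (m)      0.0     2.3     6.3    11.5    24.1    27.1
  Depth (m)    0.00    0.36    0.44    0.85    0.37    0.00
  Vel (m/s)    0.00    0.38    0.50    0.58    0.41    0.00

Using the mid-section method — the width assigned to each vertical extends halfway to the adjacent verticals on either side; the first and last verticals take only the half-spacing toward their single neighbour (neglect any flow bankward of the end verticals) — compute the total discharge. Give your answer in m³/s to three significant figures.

w_2 = (6.3 − 0.0)/2 = 3.15 m; q_2 = 0.38 × 0.36 × 3.15 = 0.4309 m³/s
w_3 = (11.5 − 2.3)/2 = 4.6 m; q_3 = 0.50 × 0.44 × 4.6 = 1.012 m³/s
w_4 = (24.1 − 6.3)/2 = 8.9 m; q_4 = 0.58 × 0.85 × 8.9 = 4.388 m³/s
w_5 = (27.1 − 11.5)/2 = 7.8 m; q_5 = 0.41 × 0.37 × 7.8 = 1.183 m³/s
Stations 1, 6 contribute zero (depth or velocity is 0).
Q = Σ qᵢ = 7.014 m³/s

7.01 m³/s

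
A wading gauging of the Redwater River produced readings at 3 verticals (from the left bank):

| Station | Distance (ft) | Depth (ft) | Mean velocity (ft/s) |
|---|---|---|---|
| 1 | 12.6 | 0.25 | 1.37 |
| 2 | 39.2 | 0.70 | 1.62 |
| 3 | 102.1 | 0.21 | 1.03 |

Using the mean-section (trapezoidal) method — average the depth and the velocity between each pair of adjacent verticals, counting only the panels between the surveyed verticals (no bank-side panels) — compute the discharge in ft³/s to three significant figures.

Panel 1-2: Δb = 26.6 ft, d̄ = (0.25+0.70)/2 = 0.475, v̄ = (1.37+1.62)/2 = 1.495 → q = 26.6×0.475×1.495 = 18.89 ft³/s
Panel 2-3: Δb = 62.9 ft, d̄ = (0.70+0.21)/2 = 0.455, v̄ = (1.62+1.03)/2 = 1.325 → q = 62.9×0.455×1.325 = 37.92 ft³/s
Q = Σ q = 56.81 ft³/s

56.8 ft³/s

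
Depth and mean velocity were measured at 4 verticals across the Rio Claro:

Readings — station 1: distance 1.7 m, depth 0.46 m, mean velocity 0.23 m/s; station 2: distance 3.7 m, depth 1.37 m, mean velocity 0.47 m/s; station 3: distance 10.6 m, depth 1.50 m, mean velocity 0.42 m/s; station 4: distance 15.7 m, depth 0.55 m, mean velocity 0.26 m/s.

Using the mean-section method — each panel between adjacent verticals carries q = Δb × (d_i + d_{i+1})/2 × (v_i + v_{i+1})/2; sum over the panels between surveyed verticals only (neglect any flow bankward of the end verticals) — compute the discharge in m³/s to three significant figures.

Panel 1-2: Δb = 2 m, d̄ = (0.46+1.37)/2 = 0.915, v̄ = (0.23+0.47)/2 = 0.35 → q = 2×0.915×0.35 = 0.6405 m³/s
Panel 2-3: Δb = 6.9 m, d̄ = (1.37+1.50)/2 = 1.435, v̄ = (0.47+0.42)/2 = 0.445 → q = 6.9×1.435×0.445 = 4.406 m³/s
Panel 3-4: Δb = 5.1 m, d̄ = (1.50+0.55)/2 = 1.025, v̄ = (0.42+0.26)/2 = 0.34 → q = 5.1×1.025×0.34 = 1.777 m³/s
Q = Σ q = 6.824 m³/s

6.82 m³/s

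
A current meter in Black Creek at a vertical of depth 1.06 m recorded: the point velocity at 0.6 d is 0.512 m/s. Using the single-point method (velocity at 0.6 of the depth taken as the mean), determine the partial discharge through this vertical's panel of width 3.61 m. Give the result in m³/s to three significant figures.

v̄ = v₀.₆ = 0.512 m/s
q = v̄ × d × w = 0.5120 × 1.06 × 3.61 = 1.959 m³/s

1.96 m³/s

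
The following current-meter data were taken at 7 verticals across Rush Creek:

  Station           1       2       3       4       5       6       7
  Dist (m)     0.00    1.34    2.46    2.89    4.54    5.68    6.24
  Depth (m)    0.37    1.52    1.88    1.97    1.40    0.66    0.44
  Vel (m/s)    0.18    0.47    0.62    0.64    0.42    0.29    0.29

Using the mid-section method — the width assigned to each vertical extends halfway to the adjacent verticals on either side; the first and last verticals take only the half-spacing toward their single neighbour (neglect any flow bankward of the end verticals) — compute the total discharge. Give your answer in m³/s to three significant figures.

w_1 = (1.34 − 0.00)/2 = 0.67 m; q_1 = 0.18 × 0.37 × 0.67 = 0.04462 m³/s
w_2 = (2.46 − 0.00)/2 = 1.23 m; q_2 = 0.47 × 1.52 × 1.23 = 0.8787 m³/s
w_3 = (2.89 − 1.34)/2 = 0.775 m; q_3 = 0.62 × 1.88 × 0.775 = 0.9033 m³/s
w_4 = (4.54 − 2.46)/2 = 1.04 m; q_4 = 0.64 × 1.97 × 1.04 = 1.311 m³/s
w_5 = (5.68 − 2.89)/2 = 1.395 m; q_5 = 0.42 × 1.40 × 1.395 = 0.8203 m³/s
w_6 = (6.24 − 4.54)/2 = 0.85 m; q_6 = 0.29 × 0.66 × 0.85 = 0.1627 m³/s
w_7 = (6.24 − 5.68)/2 = 0.28 m; q_7 = 0.29 × 0.44 × 0.28 = 0.03573 m³/s
Q = Σ qᵢ = 4.157 m³/s

4.16 m³/s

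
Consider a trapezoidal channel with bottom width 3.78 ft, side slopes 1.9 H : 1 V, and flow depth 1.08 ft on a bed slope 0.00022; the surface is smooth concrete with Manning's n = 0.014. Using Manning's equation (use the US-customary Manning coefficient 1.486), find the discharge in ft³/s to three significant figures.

A = (b + z·y)·y = (3.78 + 1.9×1.08)×1.08 = 6.299 ft²
P = b + 2y√(1+z²) = 3.78 + 2×1.08×√(1+1.9²) = 8.418 ft
R = A/P = 6.299/8.418 = 0.7483 ft
Q = (1.486/n)·A·R^(2/3)·S^(1/2) = (1.486/0.014) × 6.299 × 0.7483^(2/3) × 0.00022^(1/2) = 8.173 ft³/s

8.17 ft³/s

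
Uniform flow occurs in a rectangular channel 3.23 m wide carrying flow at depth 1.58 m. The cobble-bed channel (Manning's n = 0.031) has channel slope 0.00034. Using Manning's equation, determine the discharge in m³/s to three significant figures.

2.61 m³/s

A = b·y = 3.23 × 1.58 = 5.103 m²
P = b + 2y = 3.23 + 2×1.58 = 6.390 m
R = A/P = 5.103/6.390 = 0.7987 m
Q = (1/n)·A·R^(2/3)·S^(1/2) = (1/0.031) × 5.103 × 0.7987^(2/3) × 0.00034^(1/2) = 2.613 m³/s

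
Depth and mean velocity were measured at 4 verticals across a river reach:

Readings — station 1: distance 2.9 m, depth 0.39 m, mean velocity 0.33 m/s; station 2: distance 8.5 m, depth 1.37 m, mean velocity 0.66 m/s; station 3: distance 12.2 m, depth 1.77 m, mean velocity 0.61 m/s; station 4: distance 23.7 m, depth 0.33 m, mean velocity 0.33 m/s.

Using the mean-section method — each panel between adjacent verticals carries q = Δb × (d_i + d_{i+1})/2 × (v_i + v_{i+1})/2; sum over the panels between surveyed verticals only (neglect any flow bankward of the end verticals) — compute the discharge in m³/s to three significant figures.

Panel 1-2: Δb = 5.6 m, d̄ = (0.39+1.37)/2 = 0.88, v̄ = (0.33+0.66)/2 = 0.495 → q = 5.6×0.88×0.495 = 2.439 m³/s
Panel 2-3: Δb = 3.7 m, d̄ = (1.37+1.77)/2 = 1.57, v̄ = (0.66+0.61)/2 = 0.635 → q = 3.7×1.57×0.635 = 3.689 m³/s
Panel 3-4: Δb = 11.5 m, d̄ = (1.77+0.33)/2 = 1.05, v̄ = (0.61+0.33)/2 = 0.47 → q = 11.5×1.05×0.47 = 5.675 m³/s
Q = Σ q = 11.80 m³/s

11.8 m³/s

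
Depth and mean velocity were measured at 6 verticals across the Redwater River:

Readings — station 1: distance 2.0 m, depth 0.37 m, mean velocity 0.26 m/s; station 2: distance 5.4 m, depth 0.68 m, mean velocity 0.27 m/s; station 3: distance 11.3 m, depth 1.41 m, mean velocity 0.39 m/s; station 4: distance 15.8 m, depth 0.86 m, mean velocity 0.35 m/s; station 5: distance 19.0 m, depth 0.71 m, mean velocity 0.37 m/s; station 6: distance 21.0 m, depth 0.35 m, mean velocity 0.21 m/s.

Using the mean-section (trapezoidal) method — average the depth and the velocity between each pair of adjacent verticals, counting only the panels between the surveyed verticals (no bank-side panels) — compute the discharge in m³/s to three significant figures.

Panel 1-2: Δb = 3.4 m, d̄ = (0.37+0.68)/2 = 0.525, v̄ = (0.26+0.27)/2 = 0.265 → q = 3.4×0.525×0.265 = 0.4730 m³/s
Panel 2-3: Δb = 5.9 m, d̄ = (0.68+1.41)/2 = 1.045, v̄ = (0.27+0.39)/2 = 0.33 → q = 5.9×1.045×0.33 = 2.035 m³/s
Panel 3-4: Δb = 4.5 m, d̄ = (1.41+0.86)/2 = 1.135, v̄ = (0.39+0.35)/2 = 0.37 → q = 4.5×1.135×0.37 = 1.890 m³/s
Panel 4-5: Δb = 3.2 m, d̄ = (0.86+0.71)/2 = 0.785, v̄ = (0.35+0.37)/2 = 0.36 → q = 3.2×0.785×0.36 = 0.9043 m³/s
Panel 5-6: Δb = 2 m, d̄ = (0.71+0.35)/2 = 0.53, v̄ = (0.37+0.21)/2 = 0.29 → q = 2×0.53×0.29 = 0.3074 m³/s
Q = Σ q = 5.609 m³/s

5.61 m³/s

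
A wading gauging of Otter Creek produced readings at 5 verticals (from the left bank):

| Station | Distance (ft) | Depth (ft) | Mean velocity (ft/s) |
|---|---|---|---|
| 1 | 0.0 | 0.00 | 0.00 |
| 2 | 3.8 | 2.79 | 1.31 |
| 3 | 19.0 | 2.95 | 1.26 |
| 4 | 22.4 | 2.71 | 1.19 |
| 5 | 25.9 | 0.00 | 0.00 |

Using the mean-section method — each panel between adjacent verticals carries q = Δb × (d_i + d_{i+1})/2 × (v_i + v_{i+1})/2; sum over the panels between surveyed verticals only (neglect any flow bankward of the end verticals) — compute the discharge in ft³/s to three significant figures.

Panel 1-2: Δb = 3.8 ft, d̄ = (0.00+2.79)/2 = 1.395, v̄ = (0.00+1.31)/2 = 0.655 → q = 3.8×1.395×0.655 = 3.472 ft³/s
Panel 2-3: Δb = 15.2 ft, d̄ = (2.79+2.95)/2 = 2.87, v̄ = (1.31+1.26)/2 = 1.285 → q = 15.2×2.87×1.285 = 56.06 ft³/s
Panel 3-4: Δb = 3.4 ft, d̄ = (2.95+2.71)/2 = 2.83, v̄ = (1.26+1.19)/2 = 1.225 → q = 3.4×2.83×1.225 = 11.79 ft³/s
Panel 4-5: Δb = 3.5 ft, d̄ = (2.71+0.00)/2 = 1.355, v̄ = (1.19+0.00)/2 = 0.595 → q = 3.5×1.355×0.595 = 2.822 ft³/s
Q = Σ q = 74.14 ft³/s

74.1 ft³/s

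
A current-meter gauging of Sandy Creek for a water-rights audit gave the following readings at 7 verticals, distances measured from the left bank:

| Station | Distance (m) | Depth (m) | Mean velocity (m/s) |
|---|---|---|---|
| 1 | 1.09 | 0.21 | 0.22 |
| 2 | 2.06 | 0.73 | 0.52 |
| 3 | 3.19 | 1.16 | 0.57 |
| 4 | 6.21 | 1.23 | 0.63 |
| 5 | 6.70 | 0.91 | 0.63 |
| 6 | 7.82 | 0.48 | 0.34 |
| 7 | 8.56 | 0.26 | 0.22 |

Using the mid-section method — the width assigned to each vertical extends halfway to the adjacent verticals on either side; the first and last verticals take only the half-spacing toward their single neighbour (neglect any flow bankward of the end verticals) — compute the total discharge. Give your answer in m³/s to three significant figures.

3.79 m³/s

w_1 = (2.06 − 1.09)/2 = 0.485 m; q_1 = 0.22 × 0.21 × 0.485 = 0.02241 m³/s
w_2 = (3.19 − 1.09)/2 = 1.05 m; q_2 = 0.52 × 0.73 × 1.05 = 0.3986 m³/s
w_3 = (6.21 − 2.06)/2 = 2.075 m; q_3 = 0.57 × 1.16 × 2.075 = 1.372 m³/s
w_4 = (6.70 − 3.19)/2 = 1.755 m; q_4 = 0.63 × 1.23 × 1.755 = 1.360 m³/s
w_5 = (7.82 − 6.21)/2 = 0.805 m; q_5 = 0.63 × 0.91 × 0.805 = 0.4615 m³/s
w_6 = (8.56 − 6.70)/2 = 0.93 m; q_6 = 0.34 × 0.48 × 0.93 = 0.1518 m³/s
w_7 = (8.56 − 7.82)/2 = 0.37 m; q_7 = 0.22 × 0.26 × 0.37 = 0.02116 m³/s
Q = Σ qᵢ = 3.787 m³/s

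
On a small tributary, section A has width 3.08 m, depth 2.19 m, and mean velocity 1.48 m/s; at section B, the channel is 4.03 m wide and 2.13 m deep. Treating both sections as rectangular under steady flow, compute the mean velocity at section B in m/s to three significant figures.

Q = A₁V₁ = (3.08×2.19) × 1.48 = 9.983 m³/s
A₂ = 4.03 × 2.13 = 8.584 m²
V₂ = Q/A₂ = 9.983/8.584 = 1.163 m/s

1.16 m/s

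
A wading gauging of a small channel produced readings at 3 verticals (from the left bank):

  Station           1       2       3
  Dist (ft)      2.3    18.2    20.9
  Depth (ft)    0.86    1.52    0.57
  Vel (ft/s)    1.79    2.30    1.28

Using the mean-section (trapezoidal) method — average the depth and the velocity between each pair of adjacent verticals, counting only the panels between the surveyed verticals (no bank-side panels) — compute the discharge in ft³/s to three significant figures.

43.7 ft³/s

Panel 1-2: Δb = 15.9 ft, d̄ = (0.86+1.52)/2 = 1.19, v̄ = (1.79+2.30)/2 = 2.045 → q = 15.9×1.19×2.045 = 38.69 ft³/s
Panel 2-3: Δb = 2.7 ft, d̄ = (1.52+0.57)/2 = 1.045, v̄ = (2.30+1.28)/2 = 1.79 → q = 2.7×1.045×1.79 = 5.050 ft³/s
Q = Σ q = 43.74 ft³/s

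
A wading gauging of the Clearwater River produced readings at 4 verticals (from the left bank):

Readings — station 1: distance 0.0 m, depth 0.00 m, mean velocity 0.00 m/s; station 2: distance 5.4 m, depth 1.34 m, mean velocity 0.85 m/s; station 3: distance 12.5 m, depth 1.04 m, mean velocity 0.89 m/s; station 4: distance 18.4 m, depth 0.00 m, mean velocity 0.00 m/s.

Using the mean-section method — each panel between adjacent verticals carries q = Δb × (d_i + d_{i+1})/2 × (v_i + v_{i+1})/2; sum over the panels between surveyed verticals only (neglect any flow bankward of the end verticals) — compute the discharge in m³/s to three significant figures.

10.3 m³/s

Panel 1-2: Δb = 5.4 m, d̄ = (0.00+1.34)/2 = 0.67, v̄ = (0.00+0.85)/2 = 0.425 → q = 5.4×0.67×0.425 = 1.538 m³/s
Panel 2-3: Δb = 7.1 m, d̄ = (1.34+1.04)/2 = 1.19, v̄ = (0.85+0.89)/2 = 0.87 → q = 7.1×1.19×0.87 = 7.351 m³/s
Panel 3-4: Δb = 5.9 m, d̄ = (1.04+0.00)/2 = 0.52, v̄ = (0.89+0.00)/2 = 0.445 → q = 5.9×0.52×0.445 = 1.365 m³/s
Q = Σ q = 10.25 m³/s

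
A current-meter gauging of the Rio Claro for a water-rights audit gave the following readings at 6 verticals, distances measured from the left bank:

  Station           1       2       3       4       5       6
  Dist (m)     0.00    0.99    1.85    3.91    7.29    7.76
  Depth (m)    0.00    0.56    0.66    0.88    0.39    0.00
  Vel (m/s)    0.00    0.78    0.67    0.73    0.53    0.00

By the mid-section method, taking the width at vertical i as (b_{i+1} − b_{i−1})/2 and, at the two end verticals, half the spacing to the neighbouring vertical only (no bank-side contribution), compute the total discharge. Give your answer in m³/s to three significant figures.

w_2 = (1.85 − 0.00)/2 = 0.925 m; q_2 = 0.78 × 0.56 × 0.925 = 0.4040 m³/s
w_3 = (3.91 − 0.99)/2 = 1.46 m; q_3 = 0.67 × 0.66 × 1.46 = 0.6456 m³/s
w_4 = (7.29 − 1.85)/2 = 2.72 m; q_4 = 0.73 × 0.88 × 2.72 = 1.747 m³/s
w_5 = (7.76 − 3.91)/2 = 1.925 m; q_5 = 0.53 × 0.39 × 1.925 = 0.3979 m³/s
Stations 1, 6 contribute zero (depth or velocity is 0).
Q = Σ qᵢ = 3.195 m³/s

3.19 m³/s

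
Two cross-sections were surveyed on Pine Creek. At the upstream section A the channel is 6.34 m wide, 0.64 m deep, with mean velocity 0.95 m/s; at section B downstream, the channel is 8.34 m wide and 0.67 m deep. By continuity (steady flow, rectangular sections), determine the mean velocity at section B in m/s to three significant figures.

0.690 m/s

Q = A₁V₁ = (6.34×0.64) × 0.95 = 3.855 m³/s
A₂ = 8.34 × 0.67 = 5.588 m²
V₂ = Q/A₂ = 3.855/5.588 = 0.6898 m/s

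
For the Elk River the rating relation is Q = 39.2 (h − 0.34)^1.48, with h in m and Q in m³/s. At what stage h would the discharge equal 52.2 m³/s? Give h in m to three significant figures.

1.55 m

h − h₀ = (Q/C)^(1/b) = (52.2/39.2)^(1/1.48) = 1.214 m
h = 0.34 + 1.214 = 1.554 m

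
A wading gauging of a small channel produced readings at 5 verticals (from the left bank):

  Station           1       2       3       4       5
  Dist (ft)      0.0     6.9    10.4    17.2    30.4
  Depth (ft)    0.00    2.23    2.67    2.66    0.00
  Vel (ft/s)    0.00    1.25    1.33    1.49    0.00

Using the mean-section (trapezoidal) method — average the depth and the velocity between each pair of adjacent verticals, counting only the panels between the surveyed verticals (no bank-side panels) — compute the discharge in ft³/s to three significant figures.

Panel 1-2: Δb = 6.9 ft, d̄ = (0.00+2.23)/2 = 1.115, v̄ = (0.00+1.25)/2 = 0.625 → q = 6.9×1.115×0.625 = 4.808 ft³/s
Panel 2-3: Δb = 3.5 ft, d̄ = (2.23+2.67)/2 = 2.45, v̄ = (1.25+1.33)/2 = 1.29 → q = 3.5×2.45×1.29 = 11.06 ft³/s
Panel 3-4: Δb = 6.8 ft, d̄ = (2.67+2.66)/2 = 2.665, v̄ = (1.33+1.49)/2 = 1.41 → q = 6.8×2.665×1.41 = 25.55 ft³/s
Panel 4-5: Δb = 13.2 ft, d̄ = (2.66+0.00)/2 = 1.33, v̄ = (1.49+0.00)/2 = 0.745 → q = 13.2×1.33×0.745 = 13.08 ft³/s
Q = Σ q = 54.50 ft³/s

54.5 ft³/s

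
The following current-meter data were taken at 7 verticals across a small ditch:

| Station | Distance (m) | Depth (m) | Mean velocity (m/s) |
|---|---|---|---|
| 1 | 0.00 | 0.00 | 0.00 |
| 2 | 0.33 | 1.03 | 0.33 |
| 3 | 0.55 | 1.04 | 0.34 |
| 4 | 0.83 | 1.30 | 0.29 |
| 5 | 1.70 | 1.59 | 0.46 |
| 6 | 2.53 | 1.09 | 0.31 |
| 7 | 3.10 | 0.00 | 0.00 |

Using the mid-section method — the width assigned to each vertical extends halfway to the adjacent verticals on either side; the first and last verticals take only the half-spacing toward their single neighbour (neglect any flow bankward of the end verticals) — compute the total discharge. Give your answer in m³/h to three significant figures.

4520 m³/h

w_2 = (0.55 − 0.00)/2 = 0.275 m; q_2 = 0.33 × 1.03 × 0.275 = 0.09347 m³/s
w_3 = (0.83 − 0.33)/2 = 0.25 m; q_3 = 0.34 × 1.04 × 0.25 = 0.08840 m³/s
w_4 = (1.70 − 0.55)/2 = 0.575 m; q_4 = 0.29 × 1.30 × 0.575 = 0.2168 m³/s
w_5 = (2.53 − 0.83)/2 = 0.85 m; q_5 = 0.46 × 1.59 × 0.85 = 0.6217 m³/s
w_6 = (3.10 − 1.70)/2 = 0.7 m; q_6 = 0.31 × 1.09 × 0.7 = 0.2365 m³/s
Stations 1, 7 contribute zero (depth or velocity is 0).
Q = Σ qᵢ = 1.257 m³/s
= 1.257 × 3600 = 4525 m³/h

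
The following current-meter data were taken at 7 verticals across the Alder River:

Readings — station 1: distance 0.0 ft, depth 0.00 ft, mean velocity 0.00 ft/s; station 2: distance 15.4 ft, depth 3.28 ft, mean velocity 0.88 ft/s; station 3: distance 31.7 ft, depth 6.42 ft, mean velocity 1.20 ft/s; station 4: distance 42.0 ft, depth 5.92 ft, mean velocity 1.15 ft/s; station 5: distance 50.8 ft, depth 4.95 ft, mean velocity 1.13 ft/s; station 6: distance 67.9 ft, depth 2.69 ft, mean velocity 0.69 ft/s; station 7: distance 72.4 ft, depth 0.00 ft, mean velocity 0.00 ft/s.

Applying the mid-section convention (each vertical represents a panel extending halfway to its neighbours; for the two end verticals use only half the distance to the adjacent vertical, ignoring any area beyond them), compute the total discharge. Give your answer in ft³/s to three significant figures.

w_2 = (31.7 − 0.0)/2 = 15.85 ft; q_2 = 0.88 × 3.28 × 15.85 = 45.75 ft³/s
w_3 = (42.0 − 15.4)/2 = 13.3 ft; q_3 = 1.20 × 6.42 × 13.3 = 102.5 ft³/s
w_4 = (50.8 − 31.7)/2 = 9.55 ft; q_4 = 1.15 × 5.92 × 9.55 = 65.02 ft³/s
w_5 = (67.9 − 42.0)/2 = 12.95 ft; q_5 = 1.13 × 4.95 × 12.95 = 72.44 ft³/s
w_6 = (72.4 − 50.8)/2 = 10.8 ft; q_6 = 0.69 × 2.69 × 10.8 = 20.05 ft³/s
Stations 1, 7 contribute zero (depth or velocity is 0).
Q = Σ qᵢ = 305.7 ft³/s

306 ft³/s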